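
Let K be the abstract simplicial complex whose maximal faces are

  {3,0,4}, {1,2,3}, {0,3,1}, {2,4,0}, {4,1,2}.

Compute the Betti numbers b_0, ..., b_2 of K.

b_0 = 1, b_1 = 1, b_2 = 0.

Order the vertices as 0 < 1 < 2 < 3 < 4. Listing each simplex with vertices in this order, K has dimension 2 with simplices:

  0-simplices (5): [0], [1], [2], [3], [4]
  1-simplices (10): [0,1], [0,2], [0,3], [0,4], [1,2], [1,3], [1,4], [2,3], [2,4], [3,4]
  2-simplices (5): [0,1,3], [0,2,4], [0,3,4], [1,2,3], [1,2,4]

so the chain groups are C_0 ≅ Z^5, C_1 ≅ Z^10, C_2 ≅ Z^5.

The boundary map ∂_1: C_1 → C_0 is given by ∂[p,q] = [q] − [p]. For instance
  ∂[1,4] = [4] − [1].
As a 5×10 matrix over Z this has rank 4, with invariant factors (1,1,1,1).

Boundary ∂_2: C_2 → C_1 acts by ∂[p,q,r] = [q,r] − [p,r] + [p,q]. For instance
  ∂[1,2,3] = [2,3] − [1,3] + [1,2],
  ∂[1,2,4] = [2,4] − [1,4] + [1,2].
The resulting 10×5 matrix has rank 5, and its Smith normal form has invariant factors (1,1,1,1,1).

From H_k ≅ ker(∂_k) / im(∂_{k+1}) we obtain:

  H_0: rank C_0 − rank ∂_1 = 5 − 4 = 1, and the invariant factors of ∂_1 are all 1, so H_0 = Z.
  H_1: rank ker ∂_1 − rank ∂_2 = (10 − 4) − 5 = 1, and the invariant factors of ∂_2 are all 1, so H_1 = Z.
  H_2: rank ker ∂_2 − rank ∂_3 = (5 − 5) − 0 = 0, and there is no ∂_3, so H_2 = 0.

Hence the Betti numbers are b_0 = 1, b_1 = 1, b_2 = 0.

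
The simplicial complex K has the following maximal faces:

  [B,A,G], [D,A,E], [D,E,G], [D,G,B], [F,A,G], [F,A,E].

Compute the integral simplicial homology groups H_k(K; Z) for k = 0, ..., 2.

H_0 = Z,  H_1 = Z,  H_2 = 0.

Order the vertices as A < B < D < E < F < G. Listing each simplex with vertices in this order, K has dimension 2 with simplices:

  0-simplices (6): A, B, D, E, F, G
  1-simplices (12): AB, AD, AE, AF, AG, BD, BG, DE, DG, EF, EG, FG
  2-simplices (6): ABG, ADE, AEF, AFG, BDG, DEG

so the chain groups are C_0 ≅ Z^6, C_1 ≅ Z^12, C_2 ≅ Z^6.

∂_1: C_1 → C_0 maps an edge to its endpoints' difference, ∂[p,q] = q − p. For instance
  ∂BG = G − B.
As a 6×12 matrix over Z this has rank 5, with invariant factors (1,1,1,1,1).

Boundary ∂_2: C_2 → C_1 sends each 2-simplex [p,q,r] to [q,r] − [p,r] + [p,q]. For instance
  ∂AEF = EF − AF + AE,
  ∂ABG = BG − AG + AB.
This gives a 12×6 integer matrix of rank 6; reducing to Smith normal form yields diagonal entries (1,1,1,1,1,1).

Computing H_k = (kernel of ∂_k) / (image of ∂_{k+1}):

  H_0: rank C_0 − rank ∂_1 = 6 − 5 = 1, and the invariant factors of ∂_1 are all 1, so H_0 ≅ Z.
  H_1: rank ker ∂_1 − rank ∂_2 = (12 − 5) − 6 = 1, and the invariant factors of ∂_2 are all 1, so H_1 ≅ Z.
  H_2: rank ker ∂_2 − rank ∂_3 = (6 − 6) − 0 = 0, and there is no ∂_3, so H_2 ≅ 0.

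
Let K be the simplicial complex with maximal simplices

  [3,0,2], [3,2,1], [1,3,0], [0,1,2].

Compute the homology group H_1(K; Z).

K has 4 vertices, 6 edges, 4 triangles.
rank ∂_1 = 3, rank ∂_2 = 3 ⇒ b_1 = 6 − 3 − 3 = 0; all invariant factors of ∂_2 are 1 so no torsion. So H_1 ≅ 0.

H_1 ≅ 0.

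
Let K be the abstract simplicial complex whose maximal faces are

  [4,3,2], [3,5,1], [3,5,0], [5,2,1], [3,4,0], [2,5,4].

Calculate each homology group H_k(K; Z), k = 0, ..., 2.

K has 6 vertices, 12 edges, 6 triangles.
rank ∂_0 = 0, rank ∂_1 = 5 ⇒ b_0 = 6 − 0 − 5 = 1; all invariant factors of ∂_1 are 1 so no torsion. So H_0 ≅ Z.
rank ∂_1 = 5, rank ∂_2 = 6 ⇒ b_1 = 12 − 5 − 6 = 1; all invariant factors of ∂_2 are 1 so no torsion. So H_1 ≅ Z.
rank ∂_2 = 6, rank ∂_3 = 0 ⇒ b_2 = 6 − 6 − 0 = 0. So H_2 ≅ 0.

H_0 ≅ Z,  H_1 ≅ Z,  H_2 = 0.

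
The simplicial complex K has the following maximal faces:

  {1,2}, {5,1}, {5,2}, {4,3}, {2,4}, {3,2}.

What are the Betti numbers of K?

Order the vertices as 1 < 2 < 3 < 4 < 5. Listing each simplex with vertices in this order, K has dimension 1 with simplices:

  0-simplices (5): [1], [2], [3], [4], [5]
  1-simplices (6): [1,2], [1,5], [2,3], [2,4], [2,5], [3,4]

Hence C_0 ≅ Z^5, C_1 ≅ Z^6.

∂_1: C_1 → C_0 sends each edge [p,q] (with p < q) to q − p.
The resulting 5×6 matrix has rank 4, and its Smith normal form has invariant factors (1,1,1,1).

From H_k ≅ ker(∂_k) / im(∂_{k+1}) we obtain:

  H_0: rank C_0 − rank ∂_1 = 5 − 4 = 1, and the invariant factors of ∂_1 are all 1, so H_0 = Z.
  H_1: rank ker ∂_1 − rank ∂_2 = (6 − 4) − 0 = 2, and there is no ∂_2, so H_1 = Z^2.

Hence the Betti numbers are b_0 = 1, b_1 = 2.

b_0 = 1, b_1 = 2.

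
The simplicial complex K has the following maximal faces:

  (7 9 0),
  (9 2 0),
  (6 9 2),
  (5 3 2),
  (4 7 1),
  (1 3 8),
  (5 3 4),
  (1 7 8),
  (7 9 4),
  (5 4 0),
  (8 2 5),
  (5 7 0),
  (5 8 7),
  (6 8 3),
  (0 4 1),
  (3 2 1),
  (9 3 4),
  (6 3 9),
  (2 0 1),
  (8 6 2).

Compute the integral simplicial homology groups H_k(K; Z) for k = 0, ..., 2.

Fix the vertex order 0 < 1 < 2 < 3 < 4 < 5 < 6 < 7 < 8 < 9 and write every simplex with vertices in increasing order. Then dim K = 2 and the simplices of K are:

  0-simplices (10): [0], [1], [2], [3], [4], [5], [6], [7], [8], [9]
  1-simplices (30): (30 of them)
  2-simplices (20): (20 of them)

giving chain groups C_0 ≅ Z^10, C_1 ≅ Z^30, C_2 ≅ Z^20.

Boundary ∂_1: C_1 → C_0 is given by ∂[p,q] = [q] − [p]. For instance
  ∂[0,5] = [5] − [0].
This gives a 10×30 integer matrix of rank 9; reducing to Smith normal form yields diagonal entries (1,1,1,1,1,1,1,1,1).

∂_2: C_2 → C_1 acts by ∂[p,q,r] = [q,r] − [p,r] + [p,q]. For instance
  ∂[3,6,9] = [6,9] − [3,9] + [3,6],
  ∂[5,7,8] = [7,8] − [5,8] + [5,7].
The 30×20 boundary matrix has rank 20 and Smith normal form diag(1,1,1,1,1,1,1,1,1,1,1,1,1,1,1,1,1,1,1,2).

Computing H_k = (kernel of ∂_k) / (image of ∂_{k+1}):

  H_0: rank C_0 − rank ∂_1 = 10 − 9 = 1, and the invariant factors of ∂_1 are all 1, so H_0 ≅ Z.
  H_1: rank ker ∂_1 − rank ∂_2 = (30 − 9) − 20 = 1, and ∂_2 has invariant factor 2 > 1, so H_1 ≅ Z × Z/2.
  H_2: rank ker ∂_2 − rank ∂_3 = (20 − 20) − 0 = 0, and there is no ∂_3, so H_2 ≅ 0.

H_0 = Z,  H_1 = Z × Z/2,  H_2 = 0.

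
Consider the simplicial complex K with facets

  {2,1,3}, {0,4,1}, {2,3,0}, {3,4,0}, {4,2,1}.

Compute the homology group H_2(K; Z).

H_2 = 0.

Take the total order 0 < 1 < 2 < 3 < 4 on the vertex set. Then K (dimension 2) consists of the simplices:

  0-simplices (5): [0], [1], [2], [3], [4]
  1-simplices (10): [0,1], [0,2], [0,3], [0,4], [1,2], [1,3], [1,4], [2,3], [2,4], [3,4]
  2-simplices (5): [0,1,4], [0,2,3], [0,3,4], [1,2,3], [1,2,4]

so the chain groups are C_0 ≅ Z^5, C_1 ≅ Z^10, C_2 ≅ Z^5.

The boundary map ∂_1: C_1 → C_0 is given by ∂[p,q] = [q] − [p]. For instance
  ∂[2,4] = [4] − [2].
The 5×10 boundary matrix has rank 4 and Smith normal form diag(1,1,1,1).

∂_2: C_2 → C_1 acts by ∂[p,q,r] = [q,r] − [p,r] + [p,q]. For instance
  ∂[0,3,4] = [3,4] − [0,4] + [0,3],
  ∂[1,2,4] = [2,4] − [1,4] + [1,2].
As a 10×5 matrix over Z this has rank 5, with invariant factors (1,1,1,1,1).

From H_k ≅ ker(∂_k) / im(∂_{k+1}) we obtain:

  H_2: rank ker ∂_2 − rank ∂_3 = (5 − 5) − 0 = 0, and there is no ∂_3, so H_2 ≅ 0.

(K is a triangulation of the Möbius band.)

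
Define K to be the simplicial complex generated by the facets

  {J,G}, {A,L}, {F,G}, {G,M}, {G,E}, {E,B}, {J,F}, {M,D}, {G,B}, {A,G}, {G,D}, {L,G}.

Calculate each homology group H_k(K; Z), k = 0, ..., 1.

K has 9 vertices, 12 edges.
rank ∂_0 = 0, rank ∂_1 = 8 ⇒ b_0 = 9 − 0 − 8 = 1; all invariant factors of ∂_1 are 1 so no torsion. So H_0 ≅ Z.
rank ∂_1 = 8, rank ∂_2 = 0 ⇒ b_1 = 12 − 8 − 0 = 4. So H_1 ≅ Z^4.

H_0 = Z,  H_1 = Z^4.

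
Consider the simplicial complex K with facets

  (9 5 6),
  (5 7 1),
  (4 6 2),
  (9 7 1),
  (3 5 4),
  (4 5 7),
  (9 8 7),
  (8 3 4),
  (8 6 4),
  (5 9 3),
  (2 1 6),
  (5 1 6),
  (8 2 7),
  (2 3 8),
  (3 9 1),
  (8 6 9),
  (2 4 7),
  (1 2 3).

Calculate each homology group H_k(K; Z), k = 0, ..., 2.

Take the total order 1 < 2 < 3 < 4 < 5 < 6 < 7 < 8 < 9 on the vertex set. Then K (dimension 2) consists of the simplices:

  0-simplices (9): [1], [2], [3], [4], [5], [6], [7], [8], [9]
  1-simplices (27): (27 of them)
  2-simplices (18): [1,2,3], [1,2,6], [1,3,9], [1,5,6], [1,5,7], [1,7,9], [2,3,8], [2,4,6], [2,4,7], [2,7,8], [3,4,5], [3,4,8], [3,5,9], [4,5,7], [4,6,8], [5,6,9], [6,8,9], [7,8,9]

so the chain groups are C_0 ≅ Z^9, C_1 ≅ Z^27, C_2 ≅ Z^18.

Boundary ∂_1: C_1 → C_0 maps an edge to its endpoints' difference, ∂[p,q] = q − p. For instance
  ∂[4,7] = [7] − [4].
The resulting 9×27 matrix has rank 8, and its Smith normal form has invariant factors (1,1,1,1,1,1,1,1).

Boundary ∂_2: C_2 → C_1 acts by ∂[p,q,r] = [q,r] − [p,r] + [p,q]. For instance
  ∂[4,6,8] = [6,8] − [4,8] + [4,6],
  ∂[3,5,9] = [5,9] − [3,9] + [3,5].
This gives a 27×18 integer matrix of rank 18; reducing to Smith normal form yields diagonal entries (1,1,1,1,1,1,1,1,1,1,1,1,1,1,1,1,1,2).

From H_k ≅ ker(∂_k) / im(∂_{k+1}) we obtain:

  H_0: rank C_0 − rank ∂_1 = 9 − 8 = 1, and the invariant factors of ∂_1 are all 1, so H_0 = Z.
  H_1: rank ker ∂_1 − rank ∂_2 = (27 − 8) − 18 = 1, and ∂_2 has invariant factor 2 > 1, so H_1 = Z ⊕ Z/2Z.
  H_2: rank ker ∂_2 − rank ∂_3 = (18 − 18) − 0 = 0, and there is no ∂_3, so H_2 = 0.

H_0 = Z,  H_1 = Z ⊕ Z/2Z,  H_2 = 0.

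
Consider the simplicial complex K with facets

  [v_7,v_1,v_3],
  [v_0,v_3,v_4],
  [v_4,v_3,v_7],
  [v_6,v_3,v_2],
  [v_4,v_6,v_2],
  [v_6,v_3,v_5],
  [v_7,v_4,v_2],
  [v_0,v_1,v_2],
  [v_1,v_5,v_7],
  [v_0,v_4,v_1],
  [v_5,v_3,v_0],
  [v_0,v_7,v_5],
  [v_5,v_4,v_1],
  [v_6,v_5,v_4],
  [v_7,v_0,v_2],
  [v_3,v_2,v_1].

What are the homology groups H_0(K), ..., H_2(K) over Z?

H_0 = Z,  H_1 = Z^2,  H_2 = Z.

Fix the vertex order v_0 < v_1 < v_2 < v_3 < v_4 < v_5 < v_6 < v_7 and write every simplex with vertices in increasing order. Then dim K = 2 and the simplices of K are:

  0-simplices (8): [v_0], [v_1], [v_2], [v_3], [v_4], [v_5], [v_6], [v_7]
  1-simplices (24): (24 of them)
  2-simplices (16): (16 of them)

so the chain groups are C_0 ≅ Z^8, C_1 ≅ Z^24, C_2 ≅ Z^16.

∂_1: C_1 → C_0 is given by ∂[p,q] = [q] − [p].
As a 8×24 matrix over Z this has rank 7, with invariant factors (1,1,1,1,1,1,1).

The boundary map ∂_2: C_2 → C_1 sends each 2-simplex [p,q,r] to [q,r] − [p,r] + [p,q]. For instance
  ∂[v_1,v_3,v_7] = [v_3,v_7] − [v_1,v_7] + [v_1,v_3],
  ∂[v_3,v_5,v_6] = [v_5,v_6] − [v_3,v_6] + [v_3,v_5].
The 24×16 boundary matrix has rank 15 and Smith normal form diag(1,1,1,1,1,1,1,1,1,1,1,1,1,1,1).

Computing H_k = (kernel of ∂_k) / (image of ∂_{k+1}):

  H_0: rank C_0 − rank ∂_1 = 8 − 7 = 1, and the invariant factors of ∂_1 are all 1, so H_0 = Z.
  H_1: rank ker ∂_1 − rank ∂_2 = (24 − 7) − 15 = 2, and the invariant factors of ∂_2 are all 1, so H_1 = Z^2.
  H_2: rank ker ∂_2 − rank ∂_3 = (16 − 15) − 0 = 1, and there is no ∂_3, so H_2 = Z.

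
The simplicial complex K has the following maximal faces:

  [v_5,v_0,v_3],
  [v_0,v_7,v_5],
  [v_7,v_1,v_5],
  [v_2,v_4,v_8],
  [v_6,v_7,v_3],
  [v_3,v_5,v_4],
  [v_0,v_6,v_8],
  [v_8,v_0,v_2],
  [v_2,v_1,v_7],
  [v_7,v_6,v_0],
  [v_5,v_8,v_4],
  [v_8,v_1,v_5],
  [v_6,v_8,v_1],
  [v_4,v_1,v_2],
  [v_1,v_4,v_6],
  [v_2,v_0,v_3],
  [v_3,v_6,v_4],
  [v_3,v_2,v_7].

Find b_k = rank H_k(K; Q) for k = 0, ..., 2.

Order the vertices as v_0 < v_1 < v_2 < v_3 < v_4 < v_5 < v_6 < v_7 < v_8. Listing each simplex with vertices in this order, K has dimension 2 with simplices:

  0-simplices (9): [v_0], [v_1], [v_2], [v_3], [v_4], [v_5], [v_6], [v_7], [v_8]
  1-simplices (27): (27 of them)
  2-simplices (18): (18 of them)

Hence C_0 ≅ Z^9, C_1 ≅ Z^27, C_2 ≅ Z^18.

∂_1: C_1 → C_0 is given by ∂[p,q] = [q] − [p].
This gives a 9×27 integer matrix of rank 8; reducing to Smith normal form yields diagonal entries (1,1,1,1,1,1,1,1).

The boundary map ∂_2: C_2 → C_1 maps a triangle to the signed sum of its edges. For instance
  ∂[v_0,v_2,v_3] = [v_2,v_3] − [v_0,v_3] + [v_0,v_2],
  ∂[v_2,v_3,v_7] = [v_3,v_7] − [v_2,v_7] + [v_2,v_3].
As a 27×18 matrix over Z this has rank 18, with invariant factors (1,1,1,1,1,1,1,1,1,1,1,1,1,1,1,1,1,2).

Reading off H_k = ker ∂_k / im ∂_{k+1}:

  H_0: rank C_0 − rank ∂_1 = 9 − 8 = 1, and the invariant factors of ∂_1 are all 1, so H_0 = Z.
  H_1: rank ker ∂_1 − rank ∂_2 = (27 − 8) − 18 = 1, and ∂_2 has invariant factor 2 > 1, so H_1 = Z ⊕ Z/2.
  H_2: rank ker ∂_2 − rank ∂_3 = (18 − 18) − 0 = 0, and there is no ∂_3, so H_2 = 0.

Hence the Betti numbers are b_0 = 1, b_1 = 1, b_2 = 0.

b_0 = 1, b_1 = 1, b_2 = 0.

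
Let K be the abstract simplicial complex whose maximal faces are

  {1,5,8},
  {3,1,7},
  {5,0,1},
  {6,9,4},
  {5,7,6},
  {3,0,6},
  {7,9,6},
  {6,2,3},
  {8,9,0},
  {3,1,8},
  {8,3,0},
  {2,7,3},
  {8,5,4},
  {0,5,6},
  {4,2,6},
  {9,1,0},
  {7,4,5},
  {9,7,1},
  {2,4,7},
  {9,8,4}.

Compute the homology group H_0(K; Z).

Order the vertices as 0 < 1 < 2 < 3 < 4 < 5 < 6 < 7 < 8 < 9. Listing each simplex with vertices in this order, K has dimension 2 with simplices:

  0-simplices (10): [0], [1], [2], [3], [4], [5], [6], [7], [8], [9]
  1-simplices (30): (30 of them)
  2-simplices (20): (20 of them)

Hence C_0 ≅ Z^10, C_1 ≅ Z^30, C_2 ≅ Z^20.

∂_1: C_1 → C_0 maps an edge to its endpoints' difference, ∂[p,q] = q − p. For instance
  ∂[3,8] = [8] − [3].
As a 10×30 matrix over Z this has rank 9, with invariant factors (1,1,1,1,1,1,1,1,1).

Boundary ∂_2: C_2 → C_1 sends each 2-simplex [p,q,r] to [q,r] − [p,r] + [p,q]. For instance
  ∂[0,3,6] = [3,6] − [0,6] + [0,3],
  ∂[1,3,8] = [3,8] − [1,8] + [1,3].
This gives a 30×20 integer matrix of rank 20; reducing to Smith normal form yields diagonal entries (1,1,1,1,1,1,1,1,1,1,1,1,1,1,1,1,1,1,1,2).

Computing H_k = (kernel of ∂_k) / (image of ∂_{k+1}):

  H_0: rank C_0 − rank ∂_1 = 10 − 9 = 1, and the invariant factors of ∂_1 are all 1, so H_0 = Z.

(K is a triangulation of the Klein bottle.)

H_0 = Z.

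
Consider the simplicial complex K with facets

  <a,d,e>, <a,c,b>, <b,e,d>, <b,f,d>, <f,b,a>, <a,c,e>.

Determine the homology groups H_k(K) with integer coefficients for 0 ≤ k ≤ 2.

H_0 ≅ Z,  H_1 ≅ Z,  H_2 = 0.

We work with the vertex ordering a < b < c < d < e < f. The simplices of K, each written with vertices in increasing order, are:

  0-simplices (6): a, b, c, d, e, f
  1-simplices (12): ab, ac, ad, ae, af, bc, bd, be, bf, ce, de, df
  2-simplices (6): abc, abf, ace, ade, bde, bdf

giving chain groups C_0 ≅ Z^6, C_1 ≅ Z^12, C_2 ≅ Z^6.

∂_1: C_1 → C_0 is given by ∂[p,q] = [q] − [p].
This gives a 6×12 integer matrix of rank 5; reducing to Smith normal form yields diagonal entries (1,1,1,1,1).

Boundary ∂_2: C_2 → C_1 maps a triangle to the signed sum of its edges. For instance
  ∂bde = de − be + bd,
  ∂ace = ce − ae + ac.
The 12×6 boundary matrix has rank 6 and Smith normal form diag(1,1,1,1,1,1).

Reading off H_k = ker ∂_k / im ∂_{k+1}:

  H_0: rank C_0 − rank ∂_1 = 6 − 5 = 1, and the invariant factors of ∂_1 are all 1, so H_0 ≅ Z.
  H_1: rank ker ∂_1 − rank ∂_2 = (12 − 5) − 6 = 1, and the invariant factors of ∂_2 are all 1, so H_1 ≅ Z.
  H_2: rank ker ∂_2 − rank ∂_3 = (6 − 6) − 0 = 0, and there is no ∂_3, so H_2 ≅ 0.

As a check, the Euler characteristic is 6 − 12 + 6 = 0, which agrees with 1 − 1 + 0 = 0.
(K is a triangulation of the cylinder S^1 x I.)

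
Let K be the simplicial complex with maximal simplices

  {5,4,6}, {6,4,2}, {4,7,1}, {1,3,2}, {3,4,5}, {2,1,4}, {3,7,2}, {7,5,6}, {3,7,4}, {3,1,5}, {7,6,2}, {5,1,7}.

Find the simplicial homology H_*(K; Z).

H_0 ≅ Z,  H_1 ≅ Z/2Z,  H_2 = 0.

We work with the vertex ordering 1 < 2 < 3 < 4 < 5 < 6 < 7. The simplices of K, each written with vertices in increasing order, are:

  0-simplices (7): [1], [2], [3], [4], [5], [6], [7]
  1-simplices (18): [1,2], [1,3], [1,4], [1,5], [1,7], [2,3], [2,4], [2,6], [2,7], [3,4], [3,5], [3,7], [4,5], [4,6], [4,7], [5,6], [5,7], [6,7]
  2-simplices (12): [1,2,3], [1,2,4], [1,3,5], [1,4,7], [1,5,7], [2,3,7], [2,4,6], [2,6,7], [3,4,5], [3,4,7], [4,5,6], [5,6,7]

so the chain groups are C_0 ≅ Z^7, C_1 ≅ Z^18, C_2 ≅ Z^12.

∂_1: C_1 → C_0 sends each edge [p,q] (with p < q) to q − p.
The resulting 7×18 matrix has rank 6, and its Smith normal form has invariant factors (1,1,1,1,1,1).

The boundary map ∂_2: C_2 → C_1 acts by ∂[p,q,r] = [q,r] − [p,r] + [p,q]. For instance
  ∂[3,4,7] = [4,7] − [3,7] + [3,4],
  ∂[1,2,4] = [2,4] − [1,4] + [1,2].
The 18×12 boundary matrix has rank 12 and Smith normal form diag(1,1,1,1,1,1,1,1,1,1,1,2).

Computing H_k = (kernel of ∂_k) / (image of ∂_{k+1}):

  H_0: rank C_0 − rank ∂_1 = 7 − 6 = 1, and the invariant factors of ∂_1 are all 1, so H_0 = Z.
  H_1: rank ker ∂_1 − rank ∂_2 = (18 − 6) − 12 = 0, and ∂_2 has invariant factor 2 > 1, so H_1 = Z/2Z.
  H_2: rank ker ∂_2 − rank ∂_3 = (12 − 12) − 0 = 0, and there is no ∂_3, so H_2 = 0.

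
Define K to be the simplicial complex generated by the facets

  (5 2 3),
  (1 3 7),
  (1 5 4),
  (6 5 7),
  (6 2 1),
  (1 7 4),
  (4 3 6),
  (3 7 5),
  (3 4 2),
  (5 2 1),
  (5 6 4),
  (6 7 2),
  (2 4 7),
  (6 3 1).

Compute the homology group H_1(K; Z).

Take the total order 1 < 2 < 3 < 4 < 5 < 6 < 7 on the vertex set. Then K (dimension 2) consists of the simplices:

  0-simplices (7): [1], [2], [3], [4], [5], [6], [7]
  1-simplices (21): [1,2], [1,3], [1,4], [1,5], [1,6], [1,7], [2,3], [2,4], [2,5], [2,6], [2,7], [3,4], [3,5], [3,6], [3,7], [4,5], [4,6], [4,7], [5,6], [5,7], [6,7]
  2-simplices (14): [1,2,5], [1,2,6], [1,3,6], [1,3,7], [1,4,5], [1,4,7], [2,3,4], [2,3,5], [2,4,7], [2,6,7], [3,4,6], [3,5,7], [4,5,6], [5,6,7]

Hence C_0 ≅ Z^7, C_1 ≅ Z^21, C_2 ≅ Z^14.

The boundary map ∂_1: C_1 → C_0 maps an edge to its endpoints' difference, ∂[p,q] = q − p. For instance
  ∂[1,7] = [7] − [1].
As a 7×21 matrix over Z this has rank 6, with invariant factors (1,1,1,1,1,1).

Boundary ∂_2: C_2 → C_1 maps a triangle to the signed sum of its edges. For instance
  ∂[1,3,7] = [3,7] − [1,7] + [1,3],
  ∂[3,4,6] = [4,6] − [3,6] + [3,4].
This gives a 21×14 integer matrix of rank 13; reducing to Smith normal form yields diagonal entries (1,1,1,1,1,1,1,1,1,1,1,1,1).

From H_k ≅ ker(∂_k) / im(∂_{k+1}) we obtain:

  H_1: rank ker ∂_1 − rank ∂_2 = (21 − 6) − 13 = 2, and the invariant factors of ∂_2 are all 1, so H_1 = Z^2.

H_1 ≅ Z^2.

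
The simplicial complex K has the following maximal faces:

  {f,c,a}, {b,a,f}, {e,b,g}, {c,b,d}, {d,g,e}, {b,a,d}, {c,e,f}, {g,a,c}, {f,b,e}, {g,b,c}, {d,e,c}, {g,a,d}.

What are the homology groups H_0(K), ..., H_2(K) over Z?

H_0 = Z,  H_1 = Z/2,  H_2 = 0.

We work with the vertex ordering a < b < c < d < e < f < g. The simplices of K, each written with vertices in increasing order, are:

  0-simplices (7): a, b, c, d, e, f, g
  1-simplices (18): ab, ac, ad, af, ag, bc, bd, be, bf, bg, cd, ce, cf, cg, de, dg, ef, eg
  2-simplices (12): abd, abf, acf, acg, adg, bcd, bcg, bef, beg, cde, cef, deg

giving chain groups C_0 ≅ Z^7, C_1 ≅ Z^18, C_2 ≅ Z^12.

Boundary ∂_1: C_1 → C_0 maps an edge to its endpoints' difference, ∂[p,q] = q − p. For instance
  ∂ac = c − a.
The resulting 7×18 matrix has rank 6, and its Smith normal form has invariant factors (1,1,1,1,1,1).

Boundary ∂_2: C_2 → C_1 maps a triangle to the signed sum of its edges. For instance
  ∂abd = bd − ad + ab,
  ∂cde = de − ce + cd.
As a 18×12 matrix over Z this has rank 12, with invariant factors (1,1,1,1,1,1,1,1,1,1,1,2).

Computing H_k = (kernel of ∂_k) / (image of ∂_{k+1}):

  H_0: rank C_0 − rank ∂_1 = 7 − 6 = 1, and the invariant factors of ∂_1 are all 1, so H_0 ≅ Z.
  H_1: rank ker ∂_1 − rank ∂_2 = (18 − 6) − 12 = 0, and ∂_2 has invariant factor 2 > 1, so H_1 ≅ Z/2.
  H_2: rank ker ∂_2 − rank ∂_3 = (12 − 12) − 0 = 0, and there is no ∂_3, so H_2 ≅ 0.

(K is a triangulation of the real projective plane RP^2.)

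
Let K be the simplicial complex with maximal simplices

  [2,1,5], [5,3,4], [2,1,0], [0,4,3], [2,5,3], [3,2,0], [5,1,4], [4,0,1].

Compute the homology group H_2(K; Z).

K has 6 vertices, 12 edges, 8 triangles.
rank ∂_2 = 7, rank ∂_3 = 0 ⇒ b_2 = 8 − 7 − 0 = 1. So H_2 ≅ Z.

H_2 = Z.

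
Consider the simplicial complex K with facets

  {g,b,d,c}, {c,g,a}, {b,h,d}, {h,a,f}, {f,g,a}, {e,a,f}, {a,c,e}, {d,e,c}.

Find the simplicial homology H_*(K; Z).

H_0 ≅ Z,  H_1 ≅ Z,  H_2 = 0,  H_3 = 0.

Fix the vertex order a < b < c < d < e < f < g < h and write every simplex with vertices in increasing order. Then dim K = 3 and the simplices of K are:

  0-simplices (8): a, b, c, d, e, f, g, h
  1-simplices (18): ac, ae, af, ag, ah, bc, bd, bg, bh, cd, ce, cg, de, dg, dh, ef, fg, fh
  2-simplices (11): ace, acg, aef, afg, afh, bcd, bcg, bdg, bdh, cde, cdg
  3-simplices (1): bcdg

giving chain groups C_0 ≅ Z^8, C_1 ≅ Z^18, C_2 ≅ Z^11, C_3 ≅ Z^1.

∂_1: C_1 → C_0 maps an edge to its endpoints' difference, ∂[p,q] = q − p. For instance
  ∂dh = h − d.
The resulting 8×18 matrix has rank 7, and its Smith normal form has invariant factors (1,1,1,1,1,1,1).

∂_2: C_2 → C_1 acts by ∂[p,q,r] = [q,r] − [p,r] + [p,q]. For instance
  ∂bdh = dh − bh + bd,
  ∂acg = cg − ag + ac.
This gives a 18×11 integer matrix of rank 10; reducing to Smith normal form yields diagonal entries (1,1,1,1,1,1,1,1,1,1).

∂_3: C_3 → C_2 sends each 3-simplex σ to the alternating sum Σ_i (−1)^i (σ with its i-th vertex removed). For instance
  ∂bcdg = cdg − bdg + bcg − bcd.
This gives a 11×1 integer matrix of rank 1; reducing to Smith normal form yields diagonal entries (1).

Reading off H_k = ker ∂_k / im ∂_{k+1}:

  H_0: rank C_0 − rank ∂_1 = 8 − 7 = 1, and the invariant factors of ∂_1 are all 1, so H_0 = Z.
  H_1: rank ker ∂_1 − rank ∂_2 = (18 − 7) − 10 = 1, and the invariant factors of ∂_2 are all 1, so H_1 = Z.
  H_2: rank ker ∂_2 − rank ∂_3 = (11 − 10) − 1 = 0, and the invariant factors of ∂_3 are all 1, so H_2 = 0.
  H_3: rank ker ∂_3 − rank ∂_4 = (1 − 1) − 0 = 0, and there is no ∂_4, so H_3 = 0.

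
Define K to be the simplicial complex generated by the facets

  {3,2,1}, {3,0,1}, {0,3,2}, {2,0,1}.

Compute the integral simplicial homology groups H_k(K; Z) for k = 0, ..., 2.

K has 4 vertices, 6 edges, 4 triangles.
rank ∂_0 = 0, rank ∂_1 = 3 ⇒ b_0 = 4 − 0 − 3 = 1; all invariant factors of ∂_1 are 1 so no torsion. So H_0 ≅ Z.
rank ∂_1 = 3, rank ∂_2 = 3 ⇒ b_1 = 6 − 3 − 3 = 0; all invariant factors of ∂_2 are 1 so no torsion. So H_1 ≅ 0.
rank ∂_2 = 3, rank ∂_3 = 0 ⇒ b_2 = 4 − 3 − 0 = 1. So H_2 ≅ Z.

H_0 ≅ Z,  H_1 = 0,  H_2 ≅ Z.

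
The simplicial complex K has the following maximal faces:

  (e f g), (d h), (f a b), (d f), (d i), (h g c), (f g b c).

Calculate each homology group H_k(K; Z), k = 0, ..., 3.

K has 9 vertices, 15 edges, 7 triangles, 1 3-simplex.
rank ∂_0 = 0, rank ∂_1 = 8 ⇒ b_0 = 9 − 0 − 8 = 1; all invariant factors of ∂_1 are 1 so no torsion. So H_0 ≅ Z.
rank ∂_1 = 8, rank ∂_2 = 6 ⇒ b_1 = 15 − 8 − 6 = 1; all invariant factors of ∂_2 are 1 so no torsion. So H_1 ≅ Z.
rank ∂_2 = 6, rank ∂_3 = 1 ⇒ b_2 = 7 − 6 − 1 = 0; all invariant factors of ∂_3 are 1 so no torsion. So H_2 ≅ 0.
rank ∂_3 = 1, rank ∂_4 = 0 ⇒ b_3 = 1 − 1 − 0 = 0. So H_3 ≅ 0.

H_0 = Z,  H_1 = Z,  H_2 = 0,  H_3 = 0.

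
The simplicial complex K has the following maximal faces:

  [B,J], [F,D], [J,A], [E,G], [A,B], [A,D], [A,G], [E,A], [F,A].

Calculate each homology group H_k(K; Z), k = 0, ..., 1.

H_0 ≅ Z,  H_1 ≅ Z^3.

Fix the vertex order A < B < D < E < F < G < J and write every simplex with vertices in increasing order. Then dim K = 1 and the simplices of K are:

  0-simplices (7): A, B, D, E, F, G, J
  1-simplices (9): AB, AD, AE, AF, AG, AJ, BJ, DF, EG

Hence C_0 ≅ Z^7, C_1 ≅ Z^9.

∂_1: C_1 → C_0 sends each edge [p,q] (with p < q) to q − p. For instance
  ∂BJ = J − B.
As a 7×9 matrix over Z this has rank 6, with invariant factors (1,1,1,1,1,1).

Reading off H_k = ker ∂_k / im ∂_{k+1}:

  H_0: rank C_0 − rank ∂_1 = 7 − 6 = 1, and the invariant factors of ∂_1 are all 1, so H_0 = Z.
  H_1: rank ker ∂_1 − rank ∂_2 = (9 − 6) − 0 = 3, and there is no ∂_2, so H_1 = Z^3.

As a check, the Euler characteristic is 7 − 9 = -2, which agrees with 1 − 3 = -2.
(K is a triangulation of a wedge of 3 circles.)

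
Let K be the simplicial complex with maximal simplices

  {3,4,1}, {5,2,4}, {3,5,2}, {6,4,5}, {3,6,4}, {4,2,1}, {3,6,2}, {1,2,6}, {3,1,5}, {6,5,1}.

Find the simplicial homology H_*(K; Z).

H_0 = Z,  H_1 = Z/2,  H_2 = 0.

Order the vertices as 1 < 2 < 3 < 4 < 5 < 6. Listing each simplex with vertices in this order, K has dimension 2 with simplices:

  0-simplices (6): [1], [2], [3], [4], [5], [6]
  1-simplices (15): [1,2], [1,3], [1,4], [1,5], [1,6], [2,3], [2,4], [2,5], [2,6], [3,4], [3,5], [3,6], [4,5], [4,6], [5,6]
  2-simplices (10): [1,2,4], [1,2,6], [1,3,4], [1,3,5], [1,5,6], [2,3,5], [2,3,6], [2,4,5], [3,4,6], [4,5,6]

giving chain groups C_0 ≅ Z^6, C_1 ≅ Z^15, C_2 ≅ Z^10.

Boundary ∂_1: C_1 → C_0 maps an edge to its endpoints' difference, ∂[p,q] = q − p. For instance
  ∂[2,3] = [3] − [2].
As a 6×15 matrix over Z this has rank 5, with invariant factors (1,1,1,1,1).

∂_2: C_2 → C_1 acts by ∂[p,q,r] = [q,r] − [p,r] + [p,q]. For instance
  ∂[2,3,6] = [3,6] − [2,6] + [2,3],
  ∂[1,2,6] = [2,6] − [1,6] + [1,2].
The 15×10 boundary matrix has rank 10 and Smith normal form diag(1,1,1,1,1,1,1,1,1,2).

Now H_k = ker ∂_k / im ∂_{k+1}, so:

  H_0: rank C_0 − rank ∂_1 = 6 − 5 = 1, and the invariant factors of ∂_1 are all 1, so H_0 ≅ Z.
  H_1: rank ker ∂_1 − rank ∂_2 = (15 − 5) − 10 = 0, and ∂_2 has invariant factor 2 > 1, so H_1 ≅ Z/2.
  H_2: rank ker ∂_2 − rank ∂_3 = (10 − 10) − 0 = 0, and there is no ∂_3, so H_2 ≅ 0.

As a check, the Euler characteristic is 6 − 15 + 10 = 1, which agrees with 1 − 0 + 0 = 1.
(K is a triangulation of the real projective plane RP^2.)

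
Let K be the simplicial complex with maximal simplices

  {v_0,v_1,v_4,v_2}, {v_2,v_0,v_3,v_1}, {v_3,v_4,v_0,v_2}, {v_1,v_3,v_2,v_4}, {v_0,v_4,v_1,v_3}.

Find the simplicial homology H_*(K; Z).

H_0 ≅ Z,  H_1 = 0,  H_2 = 0,  H_3 ≅ Z.

Fix the vertex order v_0 < v_1 < v_2 < v_3 < v_4 and write every simplex with vertices in increasing order. Then dim K = 3 and the simplices of K are:

  0-simplices (5): [v_0], [v_1], [v_2], [v_3], [v_4]
  1-simplices (10): [v_0,v_1], [v_0,v_2], [v_0,v_3], [v_0,v_4], [v_1,v_2], [v_1,v_3], [v_1,v_4], [v_2,v_3], [v_2,v_4], [v_3,v_4]
  2-simplices (10): [v_0,v_1,v_2], [v_0,v_1,v_3], [v_0,v_1,v_4], [v_0,v_2,v_3], [v_0,v_2,v_4], [v_0,v_3,v_4], [v_1,v_2,v_3], [v_1,v_2,v_4], [v_1,v_3,v_4], [v_2,v_3,v_4]
  3-simplices (5): [v_0,v_1,v_2,v_3], [v_0,v_1,v_2,v_4], [v_0,v_1,v_3,v_4], [v_0,v_2,v_3,v_4], [v_1,v_2,v_3,v_4]

Hence C_0 ≅ Z^5, C_1 ≅ Z^10, C_2 ≅ Z^10, C_3 ≅ Z^5.

∂_1: C_1 → C_0 sends each edge [p,q] (with p < q) to q − p.
As a 5×10 matrix over Z this has rank 4, with invariant factors (1,1,1,1).

The boundary map ∂_2: C_2 → C_1 maps a triangle to the signed sum of its edges. For instance
  ∂[v_0,v_1,v_3] = [v_1,v_3] − [v_0,v_3] + [v_0,v_1],
  ∂[v_0,v_2,v_4] = [v_2,v_4] − [v_0,v_4] + [v_0,v_2].
The 10×10 boundary matrix has rank 6 and Smith normal form diag(1,1,1,1,1,1).

Boundary ∂_3: C_3 → C_2 sends each 3-simplex σ to the alternating sum Σ_i (−1)^i (σ with its i-th vertex removed). For instance
  ∂[v_0,v_2,v_3,v_4] = [v_2,v_3,v_4] − [v_0,v_3,v_4] + [v_0,v_2,v_4] − [v_0,v_2,v_3],
  ∂[v_0,v_1,v_3,v_4] = [v_1,v_3,v_4] − [v_0,v_3,v_4] + [v_0,v_1,v_4] − [v_0,v_1,v_3].
This gives a 10×5 integer matrix of rank 4; reducing to Smith normal form yields diagonal entries (1,1,1,1).

Reading off H_k = ker ∂_k / im ∂_{k+1}:

  H_0: rank C_0 − rank ∂_1 = 5 − 4 = 1, and the invariant factors of ∂_1 are all 1, so H_0 = Z.
  H_1: rank ker ∂_1 − rank ∂_2 = (10 − 4) − 6 = 0, and the invariant factors of ∂_2 are all 1, so H_1 = 0.
  H_2: rank ker ∂_2 − rank ∂_3 = (10 − 6) − 4 = 0, and the invariant factors of ∂_3 are all 1, so H_2 = 0.
  H_3: rank ker ∂_3 − rank ∂_4 = (5 − 4) − 0 = 1, and there is no ∂_4, so H_3 = Z.

As a check, the Euler characteristic is 5 − 10 + 10 − 5 = 0, which agrees with 1 − 0 + 0 − 1 = 0.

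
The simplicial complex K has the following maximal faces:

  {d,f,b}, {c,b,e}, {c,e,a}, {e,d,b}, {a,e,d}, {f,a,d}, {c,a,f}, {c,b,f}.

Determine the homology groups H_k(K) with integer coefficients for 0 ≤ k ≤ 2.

Take the total order a < b < c < d < e < f on the vertex set. Then K (dimension 2) consists of the simplices:

  0-simplices (6): a, b, c, d, e, f
  1-simplices (12): ac, ad, ae, af, bc, bd, be, bf, ce, cf, de, df
  2-simplices (8): ace, acf, ade, adf, bce, bcf, bde, bdf

Hence C_0 ≅ Z^6, C_1 ≅ Z^12, C_2 ≅ Z^8.

The boundary map ∂_1: C_1 → C_0 sends each edge [p,q] (with p < q) to q − p.
As a 6×12 matrix over Z this has rank 5, with invariant factors (1,1,1,1,1).

Boundary ∂_2: C_2 → C_1 sends each 2-simplex [p,q,r] to [q,r] − [p,r] + [p,q]. For instance
  ∂bcf = cf − bf + bc,
  ∂ace = ce − ae + ac.
As a 12×8 matrix over Z this has rank 7, with invariant factors (1,1,1,1,1,1,1).

From H_k ≅ ker(∂_k) / im(∂_{k+1}) we obtain:

  H_0: rank C_0 − rank ∂_1 = 6 − 5 = 1, and the invariant factors of ∂_1 are all 1, so H_0 = Z.
  H_1: rank ker ∂_1 − rank ∂_2 = (12 − 5) − 7 = 0, and the invariant factors of ∂_2 are all 1, so H_1 = 0.
  H_2: rank ker ∂_2 − rank ∂_3 = (8 − 7) − 0 = 1, and there is no ∂_3, so H_2 = Z.

H_0 = Z,  H_1 = 0,  H_2 = Z.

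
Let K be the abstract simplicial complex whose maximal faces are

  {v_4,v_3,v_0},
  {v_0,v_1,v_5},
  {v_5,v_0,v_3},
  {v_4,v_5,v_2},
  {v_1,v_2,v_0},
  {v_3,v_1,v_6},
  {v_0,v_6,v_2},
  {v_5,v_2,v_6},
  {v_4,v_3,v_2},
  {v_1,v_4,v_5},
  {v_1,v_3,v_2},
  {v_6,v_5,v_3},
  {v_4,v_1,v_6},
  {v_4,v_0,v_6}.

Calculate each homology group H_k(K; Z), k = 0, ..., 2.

H_0 = Z,  H_1 = Z^2,  H_2 = Z.

Order the vertices as v_0 < v_1 < v_2 < v_3 < v_4 < v_5 < v_6. Listing each simplex with vertices in this order, K has dimension 2 with simplices:

  0-simplices (7): [v_0], [v_1], [v_2], [v_3], [v_4], [v_5], [v_6]
  1-simplices (21): (21 of them)
  2-simplices (14): (14 of them)

giving chain groups C_0 ≅ Z^7, C_1 ≅ Z^21, C_2 ≅ Z^14.

Boundary ∂_1: C_1 → C_0 sends each edge [p,q] (with p < q) to q − p. For instance
  ∂[v_1,v_5] = [v_5] − [v_1].
As a 7×21 matrix over Z this has rank 6, with invariant factors (1,1,1,1,1,1).

The boundary map ∂_2: C_2 → C_1 acts by ∂[p,q,r] = [q,r] − [p,r] + [p,q]. For instance
  ∂[v_2,v_5,v_6] = [v_5,v_6] − [v_2,v_6] + [v_2,v_5],
  ∂[v_1,v_2,v_3] = [v_2,v_3] − [v_1,v_3] + [v_1,v_2].
This gives a 21×14 integer matrix of rank 13; reducing to Smith normal form yields diagonal entries (1,1,1,1,1,1,1,1,1,1,1,1,1).

From H_k ≅ ker(∂_k) / im(∂_{k+1}) we obtain:

  H_0: rank C_0 − rank ∂_1 = 7 − 6 = 1, and the invariant factors of ∂_1 are all 1, so H_0 = Z.
  H_1: rank ker ∂_1 − rank ∂_2 = (21 − 6) − 13 = 2, and the invariant factors of ∂_2 are all 1, so H_1 = Z^2.
  H_2: rank ker ∂_2 − rank ∂_3 = (14 − 13) − 0 = 1, and there is no ∂_3, so H_2 = Z.

As a check, the Euler characteristic is 7 − 21 + 14 = 0, which agrees with 1 − 2 + 1 = 0.
(K is a triangulation of the torus T^2.)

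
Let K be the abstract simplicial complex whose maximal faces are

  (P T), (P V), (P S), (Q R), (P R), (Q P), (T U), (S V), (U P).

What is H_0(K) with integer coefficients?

We work with the vertex ordering P < Q < R < S < T < U < V. The simplices of K, each written with vertices in increasing order, are:

  0-simplices (7): P, Q, R, S, T, U, V
  1-simplices (9): PQ, PR, PS, PT, PU, PV, QR, SV, TU

so the chain groups are C_0 ≅ Z^7, C_1 ≅ Z^9.

∂_1: C_1 → C_0 sends each edge [p,q] (with p < q) to q − p.
This gives a 7×9 integer matrix of rank 6; reducing to Smith normal form yields diagonal entries (1,1,1,1,1,1).

Computing H_k = (kernel of ∂_k) / (image of ∂_{k+1}):

  H_0: rank C_0 − rank ∂_1 = 7 − 6 = 1, and the invariant factors of ∂_1 are all 1, so H_0 = Z.

H_0 = Z.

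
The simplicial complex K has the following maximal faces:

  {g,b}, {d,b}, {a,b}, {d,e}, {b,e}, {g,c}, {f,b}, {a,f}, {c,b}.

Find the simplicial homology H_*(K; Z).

H_0 ≅ Z,  H_1 ≅ Z^3.

Fix the vertex order a < b < c < d < e < f < g and write every simplex with vertices in increasing order. Then dim K = 1 and the simplices of K are:

  0-simplices (7): a, b, c, d, e, f, g
  1-simplices (9): ab, af, bc, bd, be, bf, bg, cg, de

Hence C_0 ≅ Z^7, C_1 ≅ Z^9.

Boundary ∂_1: C_1 → C_0 is given by ∂[p,q] = [q] − [p]. For instance
  ∂cg = g − c.
The resulting 7×9 matrix has rank 6, and its Smith normal form has invariant factors (1,1,1,1,1,1).

Now H_k = ker ∂_k / im ∂_{k+1}, so:

  H_0: rank C_0 − rank ∂_1 = 7 − 6 = 1, and the invariant factors of ∂_1 are all 1, so H_0 ≅ Z.
  H_1: rank ker ∂_1 − rank ∂_2 = (9 − 6) − 0 = 3, and there is no ∂_2, so H_1 ≅ Z^3.

As a check, the Euler characteristic is 7 − 9 = -2, which agrees with 1 − 3 = -2.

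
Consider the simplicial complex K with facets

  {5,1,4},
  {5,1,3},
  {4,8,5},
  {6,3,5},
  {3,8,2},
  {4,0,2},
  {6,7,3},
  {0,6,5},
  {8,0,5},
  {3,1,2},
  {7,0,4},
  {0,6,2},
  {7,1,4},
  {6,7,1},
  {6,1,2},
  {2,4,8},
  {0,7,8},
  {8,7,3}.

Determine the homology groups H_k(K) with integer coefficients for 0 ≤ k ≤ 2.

H_0 = Z,  H_1 = Z ⊕ Z/2Z,  H_2 = 0.

Fix the vertex order 0 < 1 < 2 < 3 < 4 < 5 < 6 < 7 < 8 and write every simplex with vertices in increasing order. Then dim K = 2 and the simplices of K are:

  0-simplices (9): [0], [1], [2], [3], [4], [5], [6], [7], [8]
  1-simplices (27): (27 of them)
  2-simplices (18): [0,2,4], [0,2,6], [0,4,7], [0,5,6], [0,5,8], [0,7,8], [1,2,3], [1,2,6], [1,3,5], [1,4,5], [1,4,7], [1,6,7], [2,3,8], [2,4,8], [3,5,6], [3,6,7], [3,7,8], [4,5,8]

Hence C_0 ≅ Z^9, C_1 ≅ Z^27, C_2 ≅ Z^18.

∂_1: C_1 → C_0 is given by ∂[p,q] = [q] − [p].
The resulting 9×27 matrix has rank 8, and its Smith normal form has invariant factors (1,1,1,1,1,1,1,1).

Boundary ∂_2: C_2 → C_1 sends each 2-simplex [p,q,r] to [q,r] − [p,r] + [p,q]. For instance
  ∂[0,7,8] = [7,8] − [0,8] + [0,7],
  ∂[2,3,8] = [3,8] − [2,8] + [2,3].
The resulting 27×18 matrix has rank 18, and its Smith normal form has invariant factors (1,1,1,1,1,1,1,1,1,1,1,1,1,1,1,1,1,2).

Reading off H_k = ker ∂_k / im ∂_{k+1}:

  H_0: rank C_0 − rank ∂_1 = 9 − 8 = 1, and the invariant factors of ∂_1 are all 1, so H_0 ≅ Z.
  H_1: rank ker ∂_1 − rank ∂_2 = (27 − 8) − 18 = 1, and ∂_2 has invariant factor 2 > 1, so H_1 ≅ Z ⊕ Z/2Z.
  H_2: rank ker ∂_2 − rank ∂_3 = (18 − 18) − 0 = 0, and there is no ∂_3, so H_2 ≅ 0.

As a check, the Euler characteristic is 9 − 27 + 18 = 0, which agrees with 1 − 1 + 0 = 0.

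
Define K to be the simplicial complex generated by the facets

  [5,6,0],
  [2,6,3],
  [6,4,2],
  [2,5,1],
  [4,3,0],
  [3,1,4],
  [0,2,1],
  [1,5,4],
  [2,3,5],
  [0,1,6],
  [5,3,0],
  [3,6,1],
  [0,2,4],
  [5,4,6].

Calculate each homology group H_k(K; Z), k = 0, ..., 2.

H_0 = Z,  H_1 = Z^2,  H_2 = Z.

We work with the vertex ordering 0 < 1 < 2 < 3 < 4 < 5 < 6. The simplices of K, each written with vertices in increasing order, are:

  0-simplices (7): [0], [1], [2], [3], [4], [5], [6]
  1-simplices (21): [0,1], [0,2], [0,3], [0,4], [0,5], [0,6], [1,2], [1,3], [1,4], [1,5], [1,6], [2,3], [2,4], [2,5], [2,6], [3,4], [3,5], [3,6], [4,5], [4,6], [5,6]
  2-simplices (14): [0,1,2], [0,1,6], [0,2,4], [0,3,4], [0,3,5], [0,5,6], [1,2,5], [1,3,4], [1,3,6], [1,4,5], [2,3,5], [2,3,6], [2,4,6], [4,5,6]

so the chain groups are C_0 ≅ Z^7, C_1 ≅ Z^21, C_2 ≅ Z^14.

Boundary ∂_1: C_1 → C_0 is given by ∂[p,q] = [q] − [p]. For instance
  ∂[1,4] = [4] − [1].
As a 7×21 matrix over Z this has rank 6, with invariant factors (1,1,1,1,1,1).

Boundary ∂_2: C_2 → C_1 acts by ∂[p,q,r] = [q,r] − [p,r] + [p,q]. For instance
  ∂[0,1,2] = [1,2] − [0,2] + [0,1],
  ∂[0,2,4] = [2,4] − [0,4] + [0,2].
The 21×14 boundary matrix has rank 13 and Smith normal form diag(1,1,1,1,1,1,1,1,1,1,1,1,1).

Computing H_k = (kernel of ∂_k) / (image of ∂_{k+1}):

  H_0: rank C_0 − rank ∂_1 = 7 − 6 = 1, and the invariant factors of ∂_1 are all 1, so H_0 = Z.
  H_1: rank ker ∂_1 − rank ∂_2 = (21 − 6) − 13 = 2, and the invariant factors of ∂_2 are all 1, so H_1 = Z^2.
  H_2: rank ker ∂_2 − rank ∂_3 = (14 − 13) − 0 = 1, and there is no ∂_3, so H_2 = Z.

As a check, the Euler characteristic is 7 − 21 + 14 = 0, which agrees with 1 − 2 + 1 = 0.
(K is a triangulation of the torus T^2.)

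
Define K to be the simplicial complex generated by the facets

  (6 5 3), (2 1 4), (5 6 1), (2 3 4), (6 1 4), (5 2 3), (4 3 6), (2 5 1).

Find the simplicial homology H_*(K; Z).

Take the total order 1 < 2 < 3 < 4 < 5 < 6 on the vertex set. Then K (dimension 2) consists of the simplices:

  0-simplices (6): [1], [2], [3], [4], [5], [6]
  1-simplices (12): [1,2], [1,4], [1,5], [1,6], [2,3], [2,4], [2,5], [3,4], [3,5], [3,6], [4,6], [5,6]
  2-simplices (8): [1,2,4], [1,2,5], [1,4,6], [1,5,6], [2,3,4], [2,3,5], [3,4,6], [3,5,6]

so the chain groups are C_0 ≅ Z^6, C_1 ≅ Z^12, C_2 ≅ Z^8.

The boundary map ∂_1: C_1 → C_0 maps an edge to its endpoints' difference, ∂[p,q] = q − p.
This gives a 6×12 integer matrix of rank 5; reducing to Smith normal form yields diagonal entries (1,1,1,1,1).

Boundary ∂_2: C_2 → C_1 maps a triangle to the signed sum of its edges. For instance
  ∂[1,5,6] = [5,6] − [1,6] + [1,5],
  ∂[2,3,4] = [3,4] − [2,4] + [2,3].
As a 12×8 matrix over Z this has rank 7, with invariant factors (1,1,1,1,1,1,1).

Reading off H_k = ker ∂_k / im ∂_{k+1}:

  H_0: rank C_0 − rank ∂_1 = 6 − 5 = 1, and the invariant factors of ∂_1 are all 1, so H_0 ≅ Z.
  H_1: rank ker ∂_1 − rank ∂_2 = (12 − 5) − 7 = 0, and the invariant factors of ∂_2 are all 1, so H_1 ≅ 0.
  H_2: rank ker ∂_2 − rank ∂_3 = (8 − 7) − 0 = 1, and there is no ∂_3, so H_2 ≅ Z.

H_0 = Z,  H_1 = 0,  H_2 = Z.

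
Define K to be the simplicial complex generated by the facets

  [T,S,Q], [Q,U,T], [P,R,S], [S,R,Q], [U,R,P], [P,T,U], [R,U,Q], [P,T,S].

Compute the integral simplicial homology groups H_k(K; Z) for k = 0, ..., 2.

Fix the vertex order P < Q < R < S < T < U and write every simplex with vertices in increasing order. Then dim K = 2 and the simplices of K are:

  0-simplices (6): P, Q, R, S, T, U
  1-simplices (12): PR, PS, PT, PU, QR, QS, QT, QU, RS, RU, ST, TU
  2-simplices (8): PRS, PRU, PST, PTU, QRS, QRU, QST, QTU

giving chain groups C_0 ≅ Z^6, C_1 ≅ Z^12, C_2 ≅ Z^8.

Boundary ∂_1: C_1 → C_0 is given by ∂[p,q] = [q] − [p]. For instance
  ∂ST = T − S.
This gives a 6×12 integer matrix of rank 5; reducing to Smith normal form yields diagonal entries (1,1,1,1,1).

The boundary map ∂_2: C_2 → C_1 maps a triangle to the signed sum of its edges. For instance
  ∂QRS = RS − QS + QR,
  ∂PRU = RU − PU + PR.
As a 12×8 matrix over Z this has rank 7, with invariant factors (1,1,1,1,1,1,1).

Computing H_k = (kernel of ∂_k) / (image of ∂_{k+1}):

  H_0: rank C_0 − rank ∂_1 = 6 − 5 = 1, and the invariant factors of ∂_1 are all 1, so H_0 ≅ Z.
  H_1: rank ker ∂_1 − rank ∂_2 = (12 − 5) − 7 = 0, and the invariant factors of ∂_2 are all 1, so H_1 ≅ 0.
  H_2: rank ker ∂_2 − rank ∂_3 = (8 − 7) − 0 = 1, and there is no ∂_3, so H_2 ≅ Z.

As a check, the Euler characteristic is 6 − 12 + 8 = 2, which agrees with 1 − 0 + 1 = 2.

H_0 = Z,  H_1 = 0,  H_2 = Z.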